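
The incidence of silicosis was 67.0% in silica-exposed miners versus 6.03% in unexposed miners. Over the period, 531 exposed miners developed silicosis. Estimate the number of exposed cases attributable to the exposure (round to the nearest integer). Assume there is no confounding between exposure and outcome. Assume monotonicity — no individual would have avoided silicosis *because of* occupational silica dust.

about 483 cases

p₁ = 0.67, p₀ = 0.0603.
PN = (p₁ − p₀)/p₁ = (0.67 − 0.0603) / 0.67 ≈ 0.91000.
Attributable cases ≈ PN × (exposed cases) = 0.91000 × 531 ≈ 483.21.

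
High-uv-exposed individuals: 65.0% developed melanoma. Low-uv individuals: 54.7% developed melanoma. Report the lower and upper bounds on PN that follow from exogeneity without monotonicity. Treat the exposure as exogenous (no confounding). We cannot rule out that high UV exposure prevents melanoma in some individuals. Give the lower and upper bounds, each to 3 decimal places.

0.158 ≤ PN ≤ 0.697

p₁ = 0.65, p₀ = 0.547.
Under exogeneity alone the bounds on PN are max{0,(p₁−p₀)/p₁} ≤ PN ≤ min{1,(1−p₀)/p₁}.
  lower = (p₁ − p₀)/p₁ = 0.103 / 0.65 ≈ 0.1585
  upper = min{1, (1 − p₀)/p₁} = 0.453 / 0.65 ≈ 0.6969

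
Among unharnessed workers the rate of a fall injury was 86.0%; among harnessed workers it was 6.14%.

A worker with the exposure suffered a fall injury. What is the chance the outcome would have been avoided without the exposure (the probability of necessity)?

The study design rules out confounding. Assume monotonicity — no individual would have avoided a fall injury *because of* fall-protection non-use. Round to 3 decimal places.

PN ≈ 0.929

p₁ = 0.86, p₀ = 0.0614.
Under exogeneity and monotonicity, PN = (p₁ − p₀) / p₁.
PN = (0.86 − 0.0614) / 0.86 = 0.7986 / 0.86 ≈ 0.9286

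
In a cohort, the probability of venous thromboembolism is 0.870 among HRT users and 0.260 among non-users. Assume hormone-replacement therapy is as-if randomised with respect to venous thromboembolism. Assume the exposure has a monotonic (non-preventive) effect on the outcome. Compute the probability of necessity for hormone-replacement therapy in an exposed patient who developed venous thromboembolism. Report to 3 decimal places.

PN ≈ 0.701

Let p₁ = 0.87, p₀ = 0.26.
Under exogeneity and monotonicity, PN = (p₁ − p₀) / p₁.
PN = (0.87 − 0.26) / 0.87 = 0.61 / 0.87 ≈ 0.7011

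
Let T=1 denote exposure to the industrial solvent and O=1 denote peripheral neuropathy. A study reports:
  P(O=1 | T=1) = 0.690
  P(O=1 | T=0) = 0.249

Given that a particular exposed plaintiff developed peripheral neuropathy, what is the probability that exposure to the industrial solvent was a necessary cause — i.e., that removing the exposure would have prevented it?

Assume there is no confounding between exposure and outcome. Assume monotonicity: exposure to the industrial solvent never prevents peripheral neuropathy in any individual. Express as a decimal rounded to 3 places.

Let p₁ = 0.69, p₀ = 0.249.
Under exogeneity and monotonicity, PN = (p₁ − p₀) / p₁.
PN = (0.69 − 0.249) / 0.69 = 0.441 / 0.69 ≈ 0.6391

PN ≈ 0.639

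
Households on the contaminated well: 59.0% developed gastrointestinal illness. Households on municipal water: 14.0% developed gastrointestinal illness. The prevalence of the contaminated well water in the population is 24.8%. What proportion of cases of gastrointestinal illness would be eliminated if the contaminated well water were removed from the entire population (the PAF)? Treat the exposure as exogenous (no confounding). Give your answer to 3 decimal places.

PAF ≈ 0.444

p₁ = 0.59, p₀ = 0.14.
Overall risk P(Y=1) = π·p₁ + (1−π)·p₀ = 0.248×0.59 + 0.752×0.14 = 0.2516.
Under exogeneity, PAF = [P(Y=1) − p₀] / P(Y=1).
PAF = (0.2516 − 0.14) / 0.2516 ≈ 0.4436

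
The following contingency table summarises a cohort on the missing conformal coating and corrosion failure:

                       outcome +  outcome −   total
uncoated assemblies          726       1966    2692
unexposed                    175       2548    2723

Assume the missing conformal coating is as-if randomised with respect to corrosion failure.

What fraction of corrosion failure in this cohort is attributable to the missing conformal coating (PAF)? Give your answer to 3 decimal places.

p₁ = P(outcome | exposed) = 726/2692 = 0.26969
p₀ = P(outcome | unexposed) = 175/2723 = 0.064267
Exposure prevalence π = 2692/5415 = 0.49714; overall risk P(Y=1) = 0.16639.
Under exogeneity, PAF = [P(Y=1) − p₀]/P(Y=1).
PAF = (0.16639 − 0.064267) / 0.16639 ≈ 0.6138

PAF ≈ 0.614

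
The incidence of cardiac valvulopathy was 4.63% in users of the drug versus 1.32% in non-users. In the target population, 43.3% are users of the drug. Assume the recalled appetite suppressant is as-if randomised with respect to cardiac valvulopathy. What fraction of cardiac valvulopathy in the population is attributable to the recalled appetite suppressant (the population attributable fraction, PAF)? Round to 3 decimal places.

PAF ≈ 0.521

p₁ = 0.0463, p₀ = 0.0132.
Overall risk P(Y=1) = π·p₁ + (1−π)·p₀ = 0.433×0.0463 + 0.567×0.0132 = 0.027532.
Under exogeneity, PAF = [P(Y=1) − p₀] / P(Y=1).
PAF = (0.027532 − 0.0132) / 0.027532 ≈ 0.5206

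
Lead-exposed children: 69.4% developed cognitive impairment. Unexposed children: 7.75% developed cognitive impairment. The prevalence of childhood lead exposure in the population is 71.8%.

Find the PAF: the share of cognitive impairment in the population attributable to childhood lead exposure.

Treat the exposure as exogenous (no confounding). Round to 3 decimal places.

p₁ = 0.694, p₀ = 0.0775.
Overall risk P(Y=1) = π·p₁ + (1−π)·p₀ = 0.718×0.694 + 0.282×0.0775 = 0.52015.
Under exogeneity, PAF = [P(Y=1) − p₀] / P(Y=1).
PAF = (0.52015 − 0.0775) / 0.52015 ≈ 0.8510

PAF ≈ 0.851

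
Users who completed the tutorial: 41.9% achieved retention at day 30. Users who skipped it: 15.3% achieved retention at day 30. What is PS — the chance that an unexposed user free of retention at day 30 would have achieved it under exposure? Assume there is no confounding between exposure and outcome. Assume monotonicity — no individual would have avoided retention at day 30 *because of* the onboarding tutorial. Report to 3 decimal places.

PS ≈ 0.314

p₁ = 0.419, p₀ = 0.153.
Under exogeneity and monotonicity, PS = (p₁ − p₀) / (1 − p₀).
PS = (0.419 − 0.153) / (1 − 0.153) = 0.266 / 0.847 ≈ 0.3140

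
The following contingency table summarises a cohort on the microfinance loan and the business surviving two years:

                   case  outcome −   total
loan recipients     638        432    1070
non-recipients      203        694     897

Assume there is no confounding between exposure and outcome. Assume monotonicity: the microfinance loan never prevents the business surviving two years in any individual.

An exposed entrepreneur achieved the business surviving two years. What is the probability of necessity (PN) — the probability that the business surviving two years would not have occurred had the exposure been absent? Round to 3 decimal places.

p₁ = P(outcome | exposed) = 638/1070 = 0.59626
p₀ = P(outcome | unexposed) = 203/897 = 0.22631
Under exogeneity and monotonicity, PN = (p₁ − p₀)/p₁.
PN = (0.59626 − 0.22631) / 0.59626 ≈ 0.6205

PN ≈ 0.620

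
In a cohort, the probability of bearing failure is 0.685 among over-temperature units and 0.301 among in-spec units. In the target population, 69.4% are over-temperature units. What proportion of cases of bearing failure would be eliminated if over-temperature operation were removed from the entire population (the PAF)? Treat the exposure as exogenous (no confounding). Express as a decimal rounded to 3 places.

PAF ≈ 0.470

Let p₁ = 0.685, p₀ = 0.301.
Overall risk P(Y=1) = π·p₁ + (1−π)·p₀ = 0.694×0.685 + 0.306×0.301 = 0.5675.
Under exogeneity, PAF = [P(Y=1) − p₀] / P(Y=1).
PAF = (0.5675 − 0.301) / 0.5675 ≈ 0.4696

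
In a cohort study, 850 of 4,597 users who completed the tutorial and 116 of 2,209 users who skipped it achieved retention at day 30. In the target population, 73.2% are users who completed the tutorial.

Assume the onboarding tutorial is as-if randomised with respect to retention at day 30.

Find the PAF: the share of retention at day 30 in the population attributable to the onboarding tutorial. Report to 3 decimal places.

p₁ = P(outcome | exposed) = 850/4597 = 0.1849
p₀ = P(outcome | unexposed) = 116/2209 = 0.052512
Overall risk P(Y=1) = π·p₁ + (1−π)·p₀ = 0.732×0.1849 + 0.268×0.052512 = 0.14942.
Under exogeneity, PAF = [P(Y=1) − p₀] / P(Y=1).
PAF = (0.14942 − 0.052512) / 0.14942 ≈ 0.6486

PAF ≈ 0.649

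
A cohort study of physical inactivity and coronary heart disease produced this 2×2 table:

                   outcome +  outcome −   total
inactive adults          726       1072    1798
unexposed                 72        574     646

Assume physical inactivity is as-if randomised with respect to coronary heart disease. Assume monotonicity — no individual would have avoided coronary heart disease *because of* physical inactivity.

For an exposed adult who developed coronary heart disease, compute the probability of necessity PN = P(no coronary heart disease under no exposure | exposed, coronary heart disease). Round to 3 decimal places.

PN ≈ 0.724

p₁ = P(outcome | exposed) = 726/1798 = 0.40378
p₀ = P(outcome | unexposed) = 72/646 = 0.11146
Under exogeneity and monotonicity, PN = (p₁ − p₀)/p₁.
PN = (0.40378 − 0.11146) / 0.40378 ≈ 0.7240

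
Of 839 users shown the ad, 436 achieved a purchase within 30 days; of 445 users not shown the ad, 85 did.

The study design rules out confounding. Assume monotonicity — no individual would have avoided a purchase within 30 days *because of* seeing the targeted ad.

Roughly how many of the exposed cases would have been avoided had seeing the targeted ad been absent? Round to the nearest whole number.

p₁ = P(outcome | exposed) = 436/839 = 0.51967
p₀ = P(outcome | unexposed) = 85/445 = 0.19101
PN = (p₁ − p₀)/p₁ = (0.51967 − 0.19101) / 0.51967 ≈ 0.63243.
Attributable cases ≈ PN × (exposed cases) = 0.63243 × 436 ≈ 275.74.

about 276 cases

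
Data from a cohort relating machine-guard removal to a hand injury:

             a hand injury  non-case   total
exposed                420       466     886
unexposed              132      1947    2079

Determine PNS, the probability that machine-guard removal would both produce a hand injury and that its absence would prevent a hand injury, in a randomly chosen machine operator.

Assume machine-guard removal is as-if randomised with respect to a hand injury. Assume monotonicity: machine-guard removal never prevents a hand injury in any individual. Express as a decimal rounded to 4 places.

PNS ≈ 0.4105

p₁ = P(outcome | exposed) = 420/886 = 0.47404
p₀ = P(outcome | unexposed) = 132/2079 = 0.063492
Under exogeneity and monotonicity, PNS = p₁ − p₀.
PNS = 0.47404 − 0.063492 = 0.41055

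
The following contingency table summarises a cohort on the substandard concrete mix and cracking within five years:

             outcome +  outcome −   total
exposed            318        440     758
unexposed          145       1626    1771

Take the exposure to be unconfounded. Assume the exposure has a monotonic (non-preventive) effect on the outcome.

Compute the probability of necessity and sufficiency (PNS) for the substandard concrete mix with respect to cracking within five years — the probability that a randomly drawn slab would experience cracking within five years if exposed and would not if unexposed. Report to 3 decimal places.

PNS ≈ 0.338

p₁ = P(outcome | exposed) = 318/758 = 0.41953
p₀ = P(outcome | unexposed) = 145/1771 = 0.081875
Under exogeneity and monotonicity, PNS = p₁ − p₀.
PNS = 0.41953 − 0.081875 = 0.33765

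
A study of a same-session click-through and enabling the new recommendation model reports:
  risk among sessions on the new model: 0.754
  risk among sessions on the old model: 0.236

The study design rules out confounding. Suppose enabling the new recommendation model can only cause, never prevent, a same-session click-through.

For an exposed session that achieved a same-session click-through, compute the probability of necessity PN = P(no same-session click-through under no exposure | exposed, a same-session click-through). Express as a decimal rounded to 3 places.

PN ≈ 0.687

Let p₁ = 0.754, p₀ = 0.236.
Under exogeneity and monotonicity, PN = (p₁ − p₀) / p₁.
PN = (0.754 − 0.236) / 0.754 = 0.518 / 0.754 ≈ 0.6870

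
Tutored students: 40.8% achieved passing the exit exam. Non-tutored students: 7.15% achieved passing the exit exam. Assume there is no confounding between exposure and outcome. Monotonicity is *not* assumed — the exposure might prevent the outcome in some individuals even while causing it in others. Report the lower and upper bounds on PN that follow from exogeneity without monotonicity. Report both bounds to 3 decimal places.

p₁ = 0.408, p₀ = 0.0715.
Under exogeneity alone the bounds on PN are max{0,(p₁−p₀)/p₁} ≤ PN ≤ min{1,(1−p₀)/p₁}.
  lower = (p₁ − p₀)/p₁ = 0.3365 / 0.408 ≈ 0.8248
  upper = min{1, (1 − p₀)/p₁} = 0.9285 / 0.408 ≈ 2.2757 → capped at 1

0.825 ≤ PN ≤ 1.000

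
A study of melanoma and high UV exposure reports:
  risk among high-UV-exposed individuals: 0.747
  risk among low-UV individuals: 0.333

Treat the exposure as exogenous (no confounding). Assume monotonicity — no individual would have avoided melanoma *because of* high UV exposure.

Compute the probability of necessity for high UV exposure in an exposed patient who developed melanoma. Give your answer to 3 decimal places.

PN ≈ 0.554

Let p₁ = 0.747, p₀ = 0.333.
Under exogeneity and monotonicity, PN = (p₁ − p₀) / p₁.
PN = (0.747 − 0.333) / 0.747 = 0.414 / 0.747 ≈ 0.5542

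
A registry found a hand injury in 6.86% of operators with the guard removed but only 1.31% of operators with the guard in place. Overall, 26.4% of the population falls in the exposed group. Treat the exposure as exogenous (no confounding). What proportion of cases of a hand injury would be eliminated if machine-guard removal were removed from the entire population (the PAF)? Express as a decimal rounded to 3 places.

p₁ = 0.0686, p₀ = 0.0131.
Overall risk P(Y=1) = π·p₁ + (1−π)·p₀ = 0.264×0.0686 + 0.736×0.0131 = 0.027752.
Under exogeneity, PAF = [P(Y=1) − p₀] / P(Y=1).
PAF = (0.027752 − 0.0131) / 0.027752 ≈ 0.5280

PAF ≈ 0.528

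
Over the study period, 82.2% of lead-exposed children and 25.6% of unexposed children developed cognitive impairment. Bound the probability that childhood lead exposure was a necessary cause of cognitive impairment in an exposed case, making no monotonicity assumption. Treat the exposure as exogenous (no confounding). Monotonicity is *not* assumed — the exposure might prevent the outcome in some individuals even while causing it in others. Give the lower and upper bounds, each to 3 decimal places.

p₁ = 0.822, p₀ = 0.256.
Under exogeneity alone the bounds on PN are max{0,(p₁−p₀)/p₁} ≤ PN ≤ min{1,(1−p₀)/p₁}.
  lower = (p₁ − p₀)/p₁ = 0.566 / 0.822 ≈ 0.6886
  upper = min{1, (1 − p₀)/p₁} = 0.744 / 0.822 ≈ 0.9051

0.689 ≤ PN ≤ 0.905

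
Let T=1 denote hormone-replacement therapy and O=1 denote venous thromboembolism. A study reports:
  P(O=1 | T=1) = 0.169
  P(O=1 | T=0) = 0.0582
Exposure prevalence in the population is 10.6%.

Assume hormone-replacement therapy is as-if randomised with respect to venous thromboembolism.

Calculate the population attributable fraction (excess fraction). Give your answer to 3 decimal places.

Let p₁ = 0.169, p₀ = 0.0582.
Overall risk P(Y=1) = π·p₁ + (1−π)·p₀ = 0.106×0.169 + 0.894×0.0582 = 0.069945.
Under exogeneity, PAF = [P(Y=1) − p₀] / P(Y=1).
PAF = (0.069945 − 0.0582) / 0.069945 ≈ 0.1679

PAF ≈ 0.168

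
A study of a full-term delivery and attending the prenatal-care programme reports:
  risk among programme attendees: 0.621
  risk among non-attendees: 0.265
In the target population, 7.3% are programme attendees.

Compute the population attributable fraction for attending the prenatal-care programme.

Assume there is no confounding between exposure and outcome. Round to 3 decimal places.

PAF ≈ 0.089

Let p₁ = 0.621, p₀ = 0.265.
Overall risk P(Y=1) = π·p₁ + (1−π)·p₀ = 0.073×0.621 + 0.927×0.265 = 0.29099.
Under exogeneity, PAF = [P(Y=1) − p₀] / P(Y=1).
PAF = (0.29099 − 0.265) / 0.29099 ≈ 0.0893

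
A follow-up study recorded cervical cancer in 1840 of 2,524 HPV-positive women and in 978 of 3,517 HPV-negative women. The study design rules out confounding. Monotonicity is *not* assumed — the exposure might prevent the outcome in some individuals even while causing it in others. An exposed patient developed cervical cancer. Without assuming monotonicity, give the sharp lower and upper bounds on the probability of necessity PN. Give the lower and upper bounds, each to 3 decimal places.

0.619 ≤ PN ≤ 0.990

p₁ = P(outcome | exposed) = 1840/2524 = 0.729
p₀ = P(outcome | unexposed) = 978/3517 = 0.27808
Under exogeneity alone the bounds on PN are max{0,(p₁−p₀)/p₁} ≤ PN ≤ min{1,(1−p₀)/p₁}.
  lower = (p₁ − p₀)/p₁ = 0.45092 / 0.729 ≈ 0.6185
  upper = min{1, (1 − p₀)/p₁} = 0.72192 / 0.729 ≈ 0.9903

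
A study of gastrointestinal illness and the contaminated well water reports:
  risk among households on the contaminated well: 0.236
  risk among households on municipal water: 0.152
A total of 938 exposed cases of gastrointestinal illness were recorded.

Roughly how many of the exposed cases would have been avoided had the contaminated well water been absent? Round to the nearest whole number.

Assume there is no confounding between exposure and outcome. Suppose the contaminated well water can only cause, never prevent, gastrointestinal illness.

about 334 cases

Let p₁ = 0.236, p₀ = 0.152.
PN = (p₁ − p₀)/p₁ = (0.236 − 0.152) / 0.236 ≈ 0.35593.
Attributable cases ≈ PN × (exposed cases) = 0.35593 × 938 ≈ 333.86.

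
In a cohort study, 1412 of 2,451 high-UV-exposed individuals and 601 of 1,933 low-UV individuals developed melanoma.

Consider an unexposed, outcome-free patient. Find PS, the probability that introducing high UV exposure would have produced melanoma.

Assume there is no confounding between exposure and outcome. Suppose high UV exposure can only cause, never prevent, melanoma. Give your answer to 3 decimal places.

p₁ = P(outcome | exposed) = 1412/2451 = 0.57609
p₀ = P(outcome | unexposed) = 601/1933 = 0.31092
Under exogeneity and monotonicity, PS = (p₁ − p₀) / (1 − p₀).
PS = (0.57609 − 0.31092) / (1 − 0.31092) = 0.26518 / 0.68908 ≈ 0.3848

PS ≈ 0.385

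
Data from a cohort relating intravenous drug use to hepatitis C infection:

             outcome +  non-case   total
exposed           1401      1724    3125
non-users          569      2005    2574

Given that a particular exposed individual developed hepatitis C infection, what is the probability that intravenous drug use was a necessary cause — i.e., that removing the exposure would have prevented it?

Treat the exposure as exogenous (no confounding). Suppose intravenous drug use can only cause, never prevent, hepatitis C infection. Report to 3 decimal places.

PN ≈ 0.507

p₁ = P(outcome | exposed) = 1401/3125 = 0.44832
p₀ = P(outcome | unexposed) = 569/2574 = 0.22106
Under exogeneity and monotonicity, PN = (p₁ − p₀)/p₁.
PN = (0.44832 − 0.22106) / 0.44832 ≈ 0.5069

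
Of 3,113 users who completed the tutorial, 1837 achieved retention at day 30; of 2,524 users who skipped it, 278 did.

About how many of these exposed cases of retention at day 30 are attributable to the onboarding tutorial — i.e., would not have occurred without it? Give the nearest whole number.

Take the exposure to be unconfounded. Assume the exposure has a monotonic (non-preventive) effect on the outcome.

about 1494 cases

p₁ = P(outcome | exposed) = 1837/3113 = 0.59011
p₀ = P(outcome | unexposed) = 278/2524 = 0.11014
PN = (p₁ − p₀)/p₁ = (0.59011 − 0.11014) / 0.59011 ≈ 0.81335.
Attributable cases ≈ PN × (exposed cases) = 0.81335 × 1837 ≈ 1494.13.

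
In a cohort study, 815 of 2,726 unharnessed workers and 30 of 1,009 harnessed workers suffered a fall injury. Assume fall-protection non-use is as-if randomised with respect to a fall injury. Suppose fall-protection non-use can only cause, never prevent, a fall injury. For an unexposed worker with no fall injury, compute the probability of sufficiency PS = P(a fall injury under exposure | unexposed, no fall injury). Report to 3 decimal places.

p₁ = P(outcome | exposed) = 815/2726 = 0.29897
p₀ = P(outcome | unexposed) = 30/1009 = 0.029732
Under exogeneity and monotonicity, PS = (p₁ − p₀) / (1 − p₀).
PS = (0.29897 − 0.029732) / (1 − 0.029732) = 0.26924 / 0.97027 ≈ 0.2775

PS ≈ 0.277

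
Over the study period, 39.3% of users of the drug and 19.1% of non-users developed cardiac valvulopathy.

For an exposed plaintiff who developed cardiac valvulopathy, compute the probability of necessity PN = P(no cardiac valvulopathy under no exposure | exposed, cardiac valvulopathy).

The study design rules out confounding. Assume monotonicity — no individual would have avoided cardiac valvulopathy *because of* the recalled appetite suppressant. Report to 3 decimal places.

p₁ = 0.393, p₀ = 0.191.
Under exogeneity and monotonicity, PN = (p₁ − p₀) / p₁.
PN = (0.393 − 0.191) / 0.393 = 0.202 / 0.393 ≈ 0.5140

PN ≈ 0.514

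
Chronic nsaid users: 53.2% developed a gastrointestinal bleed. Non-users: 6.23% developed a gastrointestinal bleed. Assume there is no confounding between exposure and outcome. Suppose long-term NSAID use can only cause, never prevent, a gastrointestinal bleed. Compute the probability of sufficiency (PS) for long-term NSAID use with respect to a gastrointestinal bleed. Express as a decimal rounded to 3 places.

PS ≈ 0.501

p₁ = 0.532, p₀ = 0.0623.
Under exogeneity and monotonicity, PS = (p₁ − p₀) / (1 − p₀).
PS = (0.532 − 0.0623) / (1 − 0.0623) = 0.4697 / 0.9377 ≈ 0.5009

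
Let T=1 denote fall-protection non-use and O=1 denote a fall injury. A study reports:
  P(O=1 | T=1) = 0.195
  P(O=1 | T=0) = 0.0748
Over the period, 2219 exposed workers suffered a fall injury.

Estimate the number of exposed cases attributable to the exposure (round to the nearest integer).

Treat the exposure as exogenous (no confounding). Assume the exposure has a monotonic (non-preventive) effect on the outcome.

about 1368 cases

Let p₁ = 0.195, p₀ = 0.0748.
PN = (p₁ − p₀)/p₁ = (0.195 − 0.0748) / 0.195 ≈ 0.61641.
Attributable cases ≈ PN × (exposed cases) = 0.61641 × 2219 ≈ 1367.81.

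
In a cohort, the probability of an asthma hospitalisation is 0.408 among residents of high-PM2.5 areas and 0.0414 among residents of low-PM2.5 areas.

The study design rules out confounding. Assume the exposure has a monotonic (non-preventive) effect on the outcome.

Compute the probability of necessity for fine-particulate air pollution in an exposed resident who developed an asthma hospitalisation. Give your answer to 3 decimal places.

PN ≈ 0.899

Let p₁ = 0.408, p₀ = 0.0414.
Under exogeneity and monotonicity, PN = (p₁ − p₀) / p₁.
PN = (0.408 − 0.0414) / 0.408 = 0.3666 / 0.408 ≈ 0.8985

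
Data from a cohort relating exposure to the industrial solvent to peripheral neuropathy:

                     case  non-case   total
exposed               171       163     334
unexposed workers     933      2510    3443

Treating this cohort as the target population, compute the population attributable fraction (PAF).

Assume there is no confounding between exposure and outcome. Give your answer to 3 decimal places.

PAF ≈ 0.073

p₁ = P(outcome | exposed) = 171/334 = 0.51198
p₀ = P(outcome | unexposed) = 933/3443 = 0.27098
Exposure prevalence π = 334/3777 = 0.08843; overall risk P(Y=1) = 0.2923.
Under exogeneity, PAF = [P(Y=1) − p₀]/P(Y=1).
PAF = (0.2923 − 0.27098) / 0.2923 ≈ 0.0729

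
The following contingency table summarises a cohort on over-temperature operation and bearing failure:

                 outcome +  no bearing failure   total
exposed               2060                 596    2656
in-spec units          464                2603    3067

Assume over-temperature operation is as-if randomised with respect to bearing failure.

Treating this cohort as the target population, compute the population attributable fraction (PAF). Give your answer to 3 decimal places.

p₁ = P(outcome | exposed) = 2060/2656 = 0.7756
p₀ = P(outcome | unexposed) = 464/3067 = 0.15129
Exposure prevalence π = 2656/5723 = 0.46409; overall risk P(Y=1) = 0.44103.
Under exogeneity, PAF = [P(Y=1) − p₀]/P(Y=1).
PAF = (0.44103 − 0.15129) / 0.44103 ≈ 0.6570

PAF ≈ 0.657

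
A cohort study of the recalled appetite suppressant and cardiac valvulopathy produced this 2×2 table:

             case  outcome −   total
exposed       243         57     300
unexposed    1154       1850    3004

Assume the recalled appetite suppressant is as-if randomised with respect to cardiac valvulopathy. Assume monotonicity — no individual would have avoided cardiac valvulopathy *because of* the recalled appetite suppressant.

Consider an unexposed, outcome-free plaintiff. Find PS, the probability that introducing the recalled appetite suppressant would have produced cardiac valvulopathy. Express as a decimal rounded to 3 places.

p₁ = P(outcome | exposed) = 243/300 = 0.81
p₀ = P(outcome | unexposed) = 1154/3004 = 0.38415
Under exogeneity and monotonicity, PS = (p₁ − p₀) / (1 − p₀).
PS = (0.81 − 0.38415) / (1 − 0.38415) = 0.42585 / 0.61585 ≈ 0.6915

PS ≈ 0.691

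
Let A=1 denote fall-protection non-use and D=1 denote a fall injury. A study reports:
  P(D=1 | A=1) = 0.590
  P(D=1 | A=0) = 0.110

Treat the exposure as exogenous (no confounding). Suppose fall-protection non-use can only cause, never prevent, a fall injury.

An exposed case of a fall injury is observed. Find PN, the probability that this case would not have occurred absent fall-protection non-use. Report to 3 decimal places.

PN ≈ 0.814

Let p₁ = 0.59, p₀ = 0.11.
Under exogeneity and monotonicity, PN = (p₁ − p₀) / p₁.
PN = (0.59 − 0.11) / 0.59 = 0.48 / 0.59 ≈ 0.8136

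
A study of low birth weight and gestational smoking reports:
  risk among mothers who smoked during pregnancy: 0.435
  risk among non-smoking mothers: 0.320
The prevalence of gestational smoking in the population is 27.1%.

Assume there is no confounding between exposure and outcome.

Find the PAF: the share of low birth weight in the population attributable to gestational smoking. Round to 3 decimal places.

PAF ≈ 0.089

Let p₁ = 0.435, p₀ = 0.32.
Overall risk P(Y=1) = π·p₁ + (1−π)·p₀ = 0.271×0.435 + 0.729×0.32 = 0.35117.
Under exogeneity, PAF = [P(Y=1) − p₀] / P(Y=1).
PAF = (0.35117 − 0.32) / 0.35117 ≈ 0.0887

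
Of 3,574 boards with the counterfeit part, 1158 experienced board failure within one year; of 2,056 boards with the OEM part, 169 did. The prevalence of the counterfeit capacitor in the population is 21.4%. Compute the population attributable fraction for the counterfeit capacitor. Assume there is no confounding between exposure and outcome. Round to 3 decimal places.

p₁ = P(outcome | exposed) = 1158/3574 = 0.32401
p₀ = P(outcome | unexposed) = 169/2056 = 0.082198
Overall risk P(Y=1) = π·p₁ + (1−π)·p₀ = 0.214×0.32401 + 0.786×0.082198 = 0.13395.
Under exogeneity, PAF = [P(Y=1) − p₀] / P(Y=1).
PAF = (0.13395 − 0.082198) / 0.13395 ≈ 0.3863

PAF ≈ 0.386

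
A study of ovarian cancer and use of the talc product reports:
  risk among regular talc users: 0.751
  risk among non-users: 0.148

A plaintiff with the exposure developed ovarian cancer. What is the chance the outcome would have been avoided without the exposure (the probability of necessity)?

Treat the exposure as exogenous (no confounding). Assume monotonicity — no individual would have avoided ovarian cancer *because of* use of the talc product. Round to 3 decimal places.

Let p₁ = 0.751, p₀ = 0.148.
Under exogeneity and monotonicity, PN = (p₁ − p₀) / p₁.
PN = (0.751 − 0.148) / 0.751 = 0.603 / 0.751 ≈ 0.8029

PN ≈ 0.803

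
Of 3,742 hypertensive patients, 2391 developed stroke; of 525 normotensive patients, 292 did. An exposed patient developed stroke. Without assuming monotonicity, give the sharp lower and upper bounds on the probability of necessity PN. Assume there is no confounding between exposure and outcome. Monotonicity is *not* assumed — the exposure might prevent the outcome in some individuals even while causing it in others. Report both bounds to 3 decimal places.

p₁ = P(outcome | exposed) = 2391/3742 = 0.63896
p₀ = P(outcome | unexposed) = 292/525 = 0.55619
Under exogeneity alone the bounds on PN are max{0,(p₁−p₀)/p₁} ≤ PN ≤ min{1,(1−p₀)/p₁}.
  lower = (p₁ − p₀)/p₁ = 0.082773 / 0.63896 ≈ 0.1295
  upper = min{1, (1 − p₀)/p₁} = 0.44381 / 0.63896 ≈ 0.6946

0.130 ≤ PN ≤ 0.695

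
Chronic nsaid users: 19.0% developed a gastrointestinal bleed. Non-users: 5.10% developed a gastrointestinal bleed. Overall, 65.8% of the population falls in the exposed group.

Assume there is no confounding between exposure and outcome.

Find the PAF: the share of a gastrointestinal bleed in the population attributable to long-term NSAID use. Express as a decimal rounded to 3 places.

PAF ≈ 0.642

p₁ = 0.19, p₀ = 0.051.
Overall risk P(Y=1) = π·p₁ + (1−π)·p₀ = 0.658×0.19 + 0.342×0.051 = 0.14246.
Under exogeneity, PAF = [P(Y=1) − p₀] / P(Y=1).
PAF = (0.14246 − 0.051) / 0.14246 ≈ 0.6420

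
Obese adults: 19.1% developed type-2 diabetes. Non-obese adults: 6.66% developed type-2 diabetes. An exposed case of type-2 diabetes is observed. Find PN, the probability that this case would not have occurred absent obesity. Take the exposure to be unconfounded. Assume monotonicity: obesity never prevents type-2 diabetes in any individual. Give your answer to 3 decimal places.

p₁ = 0.191, p₀ = 0.0666.
Under exogeneity and monotonicity, PN = (p₁ − p₀) / p₁.
PN = (0.191 − 0.0666) / 0.191 = 0.1244 / 0.191 ≈ 0.6513

PN ≈ 0.651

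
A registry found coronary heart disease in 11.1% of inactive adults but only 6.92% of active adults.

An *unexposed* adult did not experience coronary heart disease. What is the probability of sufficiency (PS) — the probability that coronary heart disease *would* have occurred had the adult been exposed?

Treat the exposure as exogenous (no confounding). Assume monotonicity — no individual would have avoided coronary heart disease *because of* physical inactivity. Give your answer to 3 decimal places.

p₁ = 0.111, p₀ = 0.0692.
Under exogeneity and monotonicity, PS = (p₁ − p₀) / (1 − p₀).
PS = (0.111 − 0.0692) / (1 − 0.0692) = 0.0418 / 0.9308 ≈ 0.0449

PS ≈ 0.045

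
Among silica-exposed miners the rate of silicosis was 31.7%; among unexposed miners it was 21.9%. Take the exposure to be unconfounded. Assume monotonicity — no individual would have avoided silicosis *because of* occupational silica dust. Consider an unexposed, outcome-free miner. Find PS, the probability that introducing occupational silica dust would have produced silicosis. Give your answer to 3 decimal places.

p₁ = 0.317, p₀ = 0.219.
Under exogeneity and monotonicity, PS = (p₁ − p₀) / (1 − p₀).
PS = (0.317 − 0.219) / (1 − 0.219) = 0.098 / 0.781 ≈ 0.1255

PS ≈ 0.125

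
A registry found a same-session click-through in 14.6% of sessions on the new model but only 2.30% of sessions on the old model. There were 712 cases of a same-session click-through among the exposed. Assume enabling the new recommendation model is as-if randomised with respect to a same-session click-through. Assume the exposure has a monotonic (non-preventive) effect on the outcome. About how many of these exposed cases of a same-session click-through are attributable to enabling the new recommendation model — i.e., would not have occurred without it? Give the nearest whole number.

p₁ = 0.146, p₀ = 0.023.
PN = (p₁ − p₀)/p₁ = (0.146 − 0.023) / 0.146 ≈ 0.84247.
Attributable cases ≈ PN × (exposed cases) = 0.84247 × 712 ≈ 599.84.

about 600 cases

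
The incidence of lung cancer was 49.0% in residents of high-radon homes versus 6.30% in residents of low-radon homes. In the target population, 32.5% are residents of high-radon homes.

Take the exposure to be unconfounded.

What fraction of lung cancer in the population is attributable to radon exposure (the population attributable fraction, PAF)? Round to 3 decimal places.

PAF ≈ 0.688

p₁ = 0.49, p₀ = 0.063.
Overall risk P(Y=1) = π·p₁ + (1−π)·p₀ = 0.325×0.49 + 0.675×0.063 = 0.20178.
Under exogeneity, PAF = [P(Y=1) − p₀] / P(Y=1).
PAF = (0.20178 − 0.063) / 0.20178 ≈ 0.6878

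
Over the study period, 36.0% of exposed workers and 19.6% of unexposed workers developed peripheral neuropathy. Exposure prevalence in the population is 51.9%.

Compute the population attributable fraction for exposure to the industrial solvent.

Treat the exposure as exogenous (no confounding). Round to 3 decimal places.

PAF ≈ 0.303

p₁ = 0.36, p₀ = 0.196.
Overall risk P(Y=1) = π·p₁ + (1−π)·p₀ = 0.519×0.36 + 0.481×0.196 = 0.28112.
Under exogeneity, PAF = [P(Y=1) − p₀] / P(Y=1).
PAF = (0.28112 − 0.196) / 0.28112 ≈ 0.3028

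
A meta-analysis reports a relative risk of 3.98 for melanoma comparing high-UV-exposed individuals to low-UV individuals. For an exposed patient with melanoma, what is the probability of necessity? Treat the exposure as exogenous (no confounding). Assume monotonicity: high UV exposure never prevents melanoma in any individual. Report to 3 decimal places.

PN ≈ 0.749

Under exogeneity and monotonicity, PN = (RR − 1) / RR = 1 − 1/RR.
PN = (3.98 − 1) / 3.98 = 2.98 / 3.98 ≈ 0.7487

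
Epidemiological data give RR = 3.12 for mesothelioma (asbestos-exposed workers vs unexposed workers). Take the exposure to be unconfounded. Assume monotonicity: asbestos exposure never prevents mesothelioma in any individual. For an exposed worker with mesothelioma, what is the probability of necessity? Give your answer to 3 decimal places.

PN ≈ 0.679

Under exogeneity and monotonicity, PN = (RR − 1) / RR = 1 − 1/RR.
PN = (3.12 − 1) / 3.12 = 2.12 / 3.12 ≈ 0.6795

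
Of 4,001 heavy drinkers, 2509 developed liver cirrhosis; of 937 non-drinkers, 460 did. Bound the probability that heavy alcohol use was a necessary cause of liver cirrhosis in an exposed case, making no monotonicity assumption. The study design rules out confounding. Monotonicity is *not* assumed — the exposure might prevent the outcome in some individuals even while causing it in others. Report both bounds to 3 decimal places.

0.217 ≤ PN ≤ 0.812

p₁ = P(outcome | exposed) = 2509/4001 = 0.62709
p₀ = P(outcome | unexposed) = 460/937 = 0.49093
Under exogeneity alone the bounds on PN are max{0,(p₁−p₀)/p₁} ≤ PN ≤ min{1,(1−p₀)/p₁}.
  lower = (p₁ − p₀)/p₁ = 0.13616 / 0.62709 ≈ 0.2171
  upper = min{1, (1 − p₀)/p₁} = 0.50907 / 0.62709 ≈ 0.8118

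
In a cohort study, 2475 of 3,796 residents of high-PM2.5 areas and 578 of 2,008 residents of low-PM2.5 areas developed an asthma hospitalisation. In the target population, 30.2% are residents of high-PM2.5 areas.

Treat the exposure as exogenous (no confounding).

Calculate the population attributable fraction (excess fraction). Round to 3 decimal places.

p₁ = P(outcome | exposed) = 2475/3796 = 0.652
p₀ = P(outcome | unexposed) = 578/2008 = 0.28785
Overall risk P(Y=1) = π·p₁ + (1−π)·p₀ = 0.302×0.652 + 0.698×0.28785 = 0.39782.
Under exogeneity, PAF = [P(Y=1) − p₀] / P(Y=1).
PAF = (0.39782 − 0.28785) / 0.39782 ≈ 0.2764

PAF ≈ 0.276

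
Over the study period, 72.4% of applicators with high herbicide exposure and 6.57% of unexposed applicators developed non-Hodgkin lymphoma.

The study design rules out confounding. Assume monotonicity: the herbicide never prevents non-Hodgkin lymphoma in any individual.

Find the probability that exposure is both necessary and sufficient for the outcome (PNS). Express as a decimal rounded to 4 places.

p₁ = 0.724, p₀ = 0.0657.
Under exogeneity and monotonicity, PNS = p₁ − p₀.
PNS = 0.724 − 0.0657 = 0.6583

PNS ≈ 0.6583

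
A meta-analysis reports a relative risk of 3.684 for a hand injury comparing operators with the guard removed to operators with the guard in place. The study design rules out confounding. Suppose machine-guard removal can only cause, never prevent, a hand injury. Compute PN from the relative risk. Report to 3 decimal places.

PN ≈ 0.729

Under exogeneity and monotonicity, PN = (RR − 1) / RR = 1 − 1/RR.
PN = (3.684 − 1) / 3.684 = 2.684 / 3.684 ≈ 0.7286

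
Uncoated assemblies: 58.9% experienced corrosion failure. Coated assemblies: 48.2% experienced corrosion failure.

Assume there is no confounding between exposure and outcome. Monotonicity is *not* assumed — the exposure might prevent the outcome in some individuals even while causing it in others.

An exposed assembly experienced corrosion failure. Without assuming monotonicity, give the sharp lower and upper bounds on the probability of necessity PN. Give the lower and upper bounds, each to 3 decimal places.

p₁ = 0.589, p₀ = 0.482.
Under exogeneity alone the bounds on PN are max{0,(p₁−p₀)/p₁} ≤ PN ≤ min{1,(1−p₀)/p₁}.
  lower = (p₁ − p₀)/p₁ = 0.107 / 0.589 ≈ 0.1817
  upper = min{1, (1 − p₀)/p₁} = 0.518 / 0.589 ≈ 0.8795

0.182 ≤ PN ≤ 0.879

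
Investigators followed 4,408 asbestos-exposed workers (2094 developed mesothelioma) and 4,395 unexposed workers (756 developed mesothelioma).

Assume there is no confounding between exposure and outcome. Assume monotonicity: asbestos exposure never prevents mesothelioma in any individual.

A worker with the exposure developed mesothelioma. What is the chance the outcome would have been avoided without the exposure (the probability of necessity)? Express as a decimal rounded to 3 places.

PN ≈ 0.638

p₁ = P(outcome | exposed) = 2094/4408 = 0.47505
p₀ = P(outcome | unexposed) = 756/4395 = 0.17201
Under exogeneity and monotonicity, PN = (p₁ − p₀) / p₁.
PN = (0.47505 − 0.17201) / 0.47505 = 0.30303 / 0.47505 ≈ 0.6379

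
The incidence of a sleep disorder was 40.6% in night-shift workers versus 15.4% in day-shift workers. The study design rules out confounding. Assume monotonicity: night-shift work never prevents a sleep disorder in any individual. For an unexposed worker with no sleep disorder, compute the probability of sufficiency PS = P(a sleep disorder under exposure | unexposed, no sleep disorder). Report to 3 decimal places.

p₁ = 0.406, p₀ = 0.154.
Under exogeneity and monotonicity, PS = (p₁ − p₀) / (1 − p₀).
PS = (0.406 − 0.154) / (1 − 0.154) = 0.252 / 0.846 ≈ 0.2979

PS ≈ 0.298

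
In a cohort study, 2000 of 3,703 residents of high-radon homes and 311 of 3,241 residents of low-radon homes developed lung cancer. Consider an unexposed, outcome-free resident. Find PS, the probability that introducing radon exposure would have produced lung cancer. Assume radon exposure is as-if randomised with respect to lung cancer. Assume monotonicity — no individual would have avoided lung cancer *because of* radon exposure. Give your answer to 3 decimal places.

p₁ = P(outcome | exposed) = 2000/3703 = 0.5401
p₀ = P(outcome | unexposed) = 311/3241 = 0.095958
Under exogeneity and monotonicity, PS = (p₁ − p₀) / (1 − p₀).
PS = (0.5401 − 0.095958) / (1 − 0.095958) = 0.44414 / 0.90404 ≈ 0.4913

PS ≈ 0.491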